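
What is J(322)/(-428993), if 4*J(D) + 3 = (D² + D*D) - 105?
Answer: -51815/428993 ≈ -0.12078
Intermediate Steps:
J(D) = -27 + D²/2 (J(D) = -¾ + ((D² + D*D) - 105)/4 = -¾ + ((D² + D²) - 105)/4 = -¾ + (2*D² - 105)/4 = -¾ + (-105 + 2*D²)/4 = -¾ + (-105/4 + D²/2) = -27 + D²/2)
J(322)/(-428993) = (-27 + (½)*322²)/(-428993) = (-27 + (½)*103684)*(-1/428993) = (-27 + 51842)*(-1/428993) = 51815*(-1/428993) = -51815/428993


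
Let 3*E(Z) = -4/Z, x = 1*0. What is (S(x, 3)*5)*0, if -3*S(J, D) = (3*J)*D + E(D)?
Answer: 0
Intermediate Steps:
x = 0
E(Z) = -4/(3*Z) (E(Z) = (-4/Z)/3 = -4/(3*Z))
S(J, D) = 4/(9*D) - D*J (S(J, D) = -((3*J)*D - 4/(3*D))/3 = -(3*D*J - 4/(3*D))/3 = -(-4/(3*D) + 3*D*J)/3 = 4/(9*D) - D*J)
(S(x, 3)*5)*0 = (((4/9)/3 - 1*3*0)*5)*0 = (((4/9)*(⅓) + 0)*5)*0 = ((4/27 + 0)*5)*0 = ((4/27)*5)*0 = (20/27)*0 = 0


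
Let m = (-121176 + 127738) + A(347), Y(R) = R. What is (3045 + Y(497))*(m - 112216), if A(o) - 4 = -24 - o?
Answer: -375526382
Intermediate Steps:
A(o) = -20 - o (A(o) = 4 + (-24 - o) = -20 - o)
m = 6195 (m = (-121176 + 127738) + (-20 - 1*347) = 6562 + (-20 - 347) = 6562 - 367 = 6195)
(3045 + Y(497))*(m - 112216) = (3045 + 497)*(6195 - 112216) = 3542*(-106021) = -375526382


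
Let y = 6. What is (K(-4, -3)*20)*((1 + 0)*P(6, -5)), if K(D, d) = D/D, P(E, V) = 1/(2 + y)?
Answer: 5/2 ≈ 2.5000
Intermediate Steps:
P(E, V) = ⅛ (P(E, V) = 1/(2 + 6) = 1/8 = ⅛)
K(D, d) = 1
(K(-4, -3)*20)*((1 + 0)*P(6, -5)) = (1*20)*((1 + 0)*(⅛)) = 20*(1*(⅛)) = 20*(⅛) = 5/2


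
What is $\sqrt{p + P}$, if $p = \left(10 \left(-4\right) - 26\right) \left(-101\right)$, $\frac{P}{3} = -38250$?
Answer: $2 i \sqrt{27021} \approx 328.76 i$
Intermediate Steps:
$P = -114750$ ($P = 3 \left(-38250\right) = -114750$)
$p = 6666$ ($p = \left(-40 - 26\right) \left(-101\right) = \left(-66\right) \left(-101\right) = 6666$)
$\sqrt{p + P} = \sqrt{6666 - 114750} = \sqrt{-108084} = 2 i \sqrt{27021}$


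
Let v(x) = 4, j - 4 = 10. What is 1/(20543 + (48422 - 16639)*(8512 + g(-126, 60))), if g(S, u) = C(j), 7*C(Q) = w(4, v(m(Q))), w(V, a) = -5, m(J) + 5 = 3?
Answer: 7/1893743158 ≈ 3.6964e-9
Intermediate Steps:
j = 14 (j = 4 + 10 = 14)
m(J) = -2 (m(J) = -5 + 3 = -2)
C(Q) = -5/7 (C(Q) = (⅐)*(-5) = -5/7)
g(S, u) = -5/7
1/(20543 + (48422 - 16639)*(8512 + g(-126, 60))) = 1/(20543 + (48422 - 16639)*(8512 - 5/7)) = 1/(20543 + 31783*(59579/7)) = 1/(20543 + 1893599357/7) = 1/(1893743158/7) = 7/1893743158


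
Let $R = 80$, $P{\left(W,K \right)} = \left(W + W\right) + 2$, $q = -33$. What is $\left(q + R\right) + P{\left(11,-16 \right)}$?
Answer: $71$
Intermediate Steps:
$P{\left(W,K \right)} = 2 + 2 W$ ($P{\left(W,K \right)} = 2 W + 2 = 2 + 2 W$)
$\left(q + R\right) + P{\left(11,-16 \right)} = \left(-33 + 80\right) + \left(2 + 2 \cdot 11\right) = 47 + \left(2 + 22\right) = 47 + 24 = 71$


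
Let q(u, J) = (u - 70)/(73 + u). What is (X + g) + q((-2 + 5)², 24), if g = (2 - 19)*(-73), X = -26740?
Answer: -2090979/82 ≈ -25500.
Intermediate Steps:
q(u, J) = (-70 + u)/(73 + u)
g = 1241 (g = -17*(-73) = 1241)
(X + g) + q((-2 + 5)², 24) = (-26740 + 1241) + (-70 + (-2 + 5)²)/(73 + (-2 + 5)²) = -25499 + (-70 + 3²)/(73 + 3²) = -25499 + (-70 + 9)/(73 + 9) = -25499 - 61/82 = -2090979/82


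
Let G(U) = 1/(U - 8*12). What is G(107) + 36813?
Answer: 404944/11 ≈ 36813.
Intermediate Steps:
G(U) = 1/(-96 + U) (G(U) = 1/(U - 96) = 1/(-96 + U))
G(107) + 36813 = 1/(-96 + 107) + 36813 = 1/11 + 36813 = 404944/11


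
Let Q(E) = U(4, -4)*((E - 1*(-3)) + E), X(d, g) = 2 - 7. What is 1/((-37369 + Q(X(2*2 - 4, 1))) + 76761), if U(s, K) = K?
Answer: 1/39420 ≈ 2.5368e-5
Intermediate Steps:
X(d, g) = -5
Q(E) = -12 - 8*E (Q(E) = -4*((E - 1*(-3)) + E) = -4*((E + 3) + E) = -4*((3 + E) + E) = -4*(3 + 2*E) = -12 - 8*E)
1/((-37369 + Q(X(2*2 - 4, 1))) + 76761) = 1/((-37369 + (-12 - 8*(-5))) + 76761) = 1/((-37369 + (-12 + 40)) + 76761) = 1/((-37369 + 28) + 76761) = 1/(-37341 + 76761) = 1/39420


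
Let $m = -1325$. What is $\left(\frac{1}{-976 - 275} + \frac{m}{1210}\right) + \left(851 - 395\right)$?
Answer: $\frac{137718595}{302742} \approx 454.9$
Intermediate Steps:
$\left(\frac{1}{-976 - 275} + \frac{m}{1210}\right) + \left(851 - 395\right) = \left(\frac{1}{-976 - 275} - \frac{1325}{1210}\right) + \left(851 - 395\right) = \left(\frac{1}{-1251} - \frac{265}{242}\right) + \left(851 - 395\right) = \left(- \frac{1}{1251} - \frac{265}{242}\right) + 456 = - \frac{331757}{302742} + 456 = \frac{137718595}{302742}$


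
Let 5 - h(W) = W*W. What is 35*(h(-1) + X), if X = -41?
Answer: -1295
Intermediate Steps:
h(W) = 5 - W**2 (h(W) = 5 - W*W = 5 - W**2)
35*(h(-1) + X) = 35*((5 - 1*(-1)**2) - 41) = 35*((5 - 1*1) - 41) = 35*((5 - 1) - 41) = 35*(4 - 41) = 35*(-37) = -1295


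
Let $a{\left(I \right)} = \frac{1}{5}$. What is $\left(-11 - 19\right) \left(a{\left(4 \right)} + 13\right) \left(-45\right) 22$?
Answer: $392040$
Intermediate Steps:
$a{\left(I \right)} = \frac{1}{5}$
$\left(-11 - 19\right) \left(a{\left(4 \right)} + 13\right) \left(-45\right) 22 = \left(-11 - 19\right) \left(\frac{1}{5} + 13\right) \left(-45\right) 22 = \left(-30\right) \frac{66}{5} \left(-45\right) 22 = \left(-396\right) \left(-45\right) 22 = 17820 \cdot 22 = 392040$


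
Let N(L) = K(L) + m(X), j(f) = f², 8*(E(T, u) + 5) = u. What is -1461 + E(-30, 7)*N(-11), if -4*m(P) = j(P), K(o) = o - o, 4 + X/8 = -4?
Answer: 2763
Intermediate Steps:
X = -64 (X = -32 + 8*(-4) = -32 - 32 = -64)
E(T, u) = -5 + u/8
K(o) = 0
m(P) = -P²/4
N(L) = -1024 (N(L) = 0 - ¼*(-64)² = 0 - ¼*4096 = 0 - 1024 = -1024)
-1461 + E(-30, 7)*N(-11) = -1461 + (-5 + (⅛)*7)*(-1024) = -1461 + (-5 + 7/8)*(-1024) = -1461 - 33/8*(-1024) = -1461 + 4224 = 2763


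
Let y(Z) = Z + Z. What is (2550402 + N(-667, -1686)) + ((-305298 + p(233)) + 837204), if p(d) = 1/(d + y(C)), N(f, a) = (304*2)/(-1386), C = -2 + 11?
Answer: 536145824833/173943 ≈ 3.0823e+6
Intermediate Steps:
C = 9
y(Z) = 2*Z
N(f, a) = -304/693 (N(f, a) = 608*(-1/1386) = -304/693)
p(d) = 1/(18 + d) (p(d) = 1/(d + 2*9) = 1/(d + 18) = 1/(18 + d))
(2550402 + N(-667, -1686)) + ((-305298 + p(233)) + 837204) = (2550402 - 304/693) + ((-305298 + 1/(18 + 233)) + 837204) = 1767428282/693 + ((-305298 + 1/251) + 837204) = 1767428282/693 + (-76629797/251 + 837204) = 1767428282/693 + 133508407/251 = 536145824833/173943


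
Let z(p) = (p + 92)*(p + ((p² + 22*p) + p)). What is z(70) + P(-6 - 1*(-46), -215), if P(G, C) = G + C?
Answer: 1065785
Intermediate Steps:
z(p) = (92 + p)*(p² + 24*p) (z(p) = (92 + p)*(p + (p² + 23*p)) = (92 + p)*(p² + 24*p))
P(G, C) = C + G
z(70) + P(-6 - 1*(-46), -215) = 70*(2208 + 70² + 116*70) + (-215 + (-6 - 1*(-46))) = 70*(2208 + 4900 + 8120) + (-215 + (-6 + 46)) = 70*15228 + (-215 + 40) = 1065960 - 175 = 1065785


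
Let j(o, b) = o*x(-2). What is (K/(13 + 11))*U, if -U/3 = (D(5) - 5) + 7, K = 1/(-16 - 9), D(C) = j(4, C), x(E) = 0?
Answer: 1/100 ≈ 0.010000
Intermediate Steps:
j(o, b) = 0 (j(o, b) = o*0 = 0)
D(C) = 0
K = -1/25 (K = 1/(-25) = -1/25 ≈ -0.040000)
U = -6 (U = -3*((0 - 5) + 7) = -3*(-5 + 7) = -3*2 = -6)
(K/(13 + 11))*U = (-1/25/(13 + 11))*(-6) = (-1/25/24)*(-6) = ((1/24)*(-1/25))*(-6) = -1/600*(-6) = 1/100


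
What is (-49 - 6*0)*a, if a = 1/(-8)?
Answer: 49/8 ≈ 6.1250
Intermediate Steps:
a = -⅛ ≈ -0.12500
(-49 - 6*0)*a = (-49 - 6*0)*(-⅛) = (-49 + 0)*(-⅛) = -49*(-⅛) = 49/8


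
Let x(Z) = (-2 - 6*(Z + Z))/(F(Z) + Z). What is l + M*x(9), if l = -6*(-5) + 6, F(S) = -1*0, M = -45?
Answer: 586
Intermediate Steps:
F(S) = 0
x(Z) = (-2 - 12*Z)/Z (x(Z) = (-2 - 6*(Z + Z))/(0 + Z) = (-2 - 12*Z)/Z)
l = 36 (l = 30 + 6 = 36)
l + M*x(9) = 36 - 45*(-12 - 2/9) = 36 - 45*(-110/9) = 36 + 550 = 586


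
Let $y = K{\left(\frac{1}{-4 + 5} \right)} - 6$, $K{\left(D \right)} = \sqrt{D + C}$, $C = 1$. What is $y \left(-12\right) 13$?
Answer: $936 - 156 \sqrt{2} \approx 715.38$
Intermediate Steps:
$K{\left(D \right)} = \sqrt{1 + D}$ ($K{\left(D \right)} = \sqrt{D + 1} = \sqrt{1 + D}$)
$y = -6 + \sqrt{2}$ ($y = \sqrt{1 + \frac{1}{-4 + 5}} - 6 = \sqrt{1 + 1^{-1}} - 6 = \sqrt{1 + 1} - 6 = \sqrt{2} - 6 = -6 + \sqrt{2} \approx -4.5858$)
$y \left(-12\right) 13 = \left(-6 + \sqrt{2}\right) \left(-12\right) 13 = \left(72 - 12 \sqrt{2}\right) 13 = 936 - 156 \sqrt{2}$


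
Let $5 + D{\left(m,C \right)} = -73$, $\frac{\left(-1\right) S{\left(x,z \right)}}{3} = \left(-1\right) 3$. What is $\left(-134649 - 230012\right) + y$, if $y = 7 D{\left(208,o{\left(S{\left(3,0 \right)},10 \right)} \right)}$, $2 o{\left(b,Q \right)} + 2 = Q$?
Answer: $-365207$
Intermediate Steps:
$S{\left(x,z \right)} = 9$ ($S{\left(x,z \right)} = - 3 \left(\left(-1\right) 3\right) = \left(-3\right) \left(-3\right) = 9$)
$o{\left(b,Q \right)} = -1 + \frac{Q}{2}$
$D{\left(m,C \right)} = -78$ ($D{\left(m,C \right)} = -5 - 73 = -78$)
$y = -546$ ($y = 7 \left(-78\right) = -546$)
$\left(-134649 - 230012\right) + y = \left(-134649 - 230012\right) - 546 = -364661 - 546 = -365207$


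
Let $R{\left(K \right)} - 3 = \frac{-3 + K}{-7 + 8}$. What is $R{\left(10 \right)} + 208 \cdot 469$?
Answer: $97562$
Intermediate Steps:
$R{\left(K \right)} = K$ ($R{\left(K \right)} = 3 + \frac{-3 + K}{-7 + 8} = 3 + \frac{-3 + K}{1} = 3 + \left(-3 + K\right) 1 = 3 + \left(-3 + K\right) = K$)
$R{\left(10 \right)} + 208 \cdot 469 = 10 + 208 \cdot 469 = 10 + 97552 = 97562$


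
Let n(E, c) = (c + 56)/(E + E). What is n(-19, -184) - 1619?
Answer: -30697/19 ≈ -1615.6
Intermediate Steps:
n(E, c) = (56 + c)/(2*E) (n(E, c) = (56 + c)/((2*E)) = (56 + c)*(1/(2*E)) = (56 + c)/(2*E))
n(-19, -184) - 1619 = (1/2)*(56 - 184)/(-19) - 1619 = (1/2)*(-1/19)*(-128) - 1619 = 64/19 - 1619 = -30697/19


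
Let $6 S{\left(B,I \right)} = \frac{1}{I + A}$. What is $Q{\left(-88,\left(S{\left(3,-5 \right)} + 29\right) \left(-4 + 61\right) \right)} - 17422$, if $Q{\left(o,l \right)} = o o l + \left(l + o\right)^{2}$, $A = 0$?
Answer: $\frac{1521197801}{100} \approx 1.5212 \cdot 10^{7}$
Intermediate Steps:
$S{\left(B,I \right)} = \frac{1}{6 I}$ ($S{\left(B,I \right)} = \frac{1}{6 \left(I + 0\right)} = \frac{1}{6 I}$)
$Q{\left(o,l \right)} = \left(l + o\right)^{2} + l o^{2}$ ($Q{\left(o,l \right)} = o^{2} l + \left(l + o\right)^{2} = l o^{2} + \left(l + o\right)^{2} = \left(l + o\right)^{2} + l o^{2}$)
$Q{\left(-88,\left(S{\left(3,-5 \right)} + 29\right) \left(-4 + 61\right) \right)} - 17422 = \left(\left(\left(\frac{1}{6 \left(-5\right)} + 29\right) \left(-4 + 61\right) - 88\right)^{2} + \left(\frac{1}{6 \left(-5\right)} + 29\right) \left(-4 + 61\right) \left(-88\right)^{2}\right) - 17422 = \left(\left(\left(\frac{1}{6} \left(- \frac{1}{5}\right) + 29\right) 57 - 88\right)^{2} + \left(\frac{1}{6} \left(- \frac{1}{5}\right) + 29\right) 57 \cdot 7744\right) - 17422 = \left(\left(\left(- \frac{1}{30} + 29\right) 57 - 88\right)^{2} + \left(- \frac{1}{30} + 29\right) 57 \cdot 7744\right) - 17422 = \left(\left(\frac{869}{30} \cdot 57 - 88\right)^{2} + \frac{869}{30} \cdot 57 \cdot 7744\right) - 17422 = \left(\left(\frac{16511}{10} - 88\right)^{2} + \frac{16511}{10} \cdot 7744\right) - 17422 = \left(\left(\frac{15631}{10}\right)^{2} + \frac{63930592}{5}\right) - 17422 = \left(\frac{244328161}{100} + \frac{63930592}{5}\right) - 17422 = \frac{1522940001}{100} - 17422 = \frac{1521197801}{100}$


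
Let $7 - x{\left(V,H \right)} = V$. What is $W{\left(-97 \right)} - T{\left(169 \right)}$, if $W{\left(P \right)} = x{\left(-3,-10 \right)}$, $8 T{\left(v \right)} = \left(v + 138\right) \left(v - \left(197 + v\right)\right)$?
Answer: $\frac{60559}{8} \approx 7569.9$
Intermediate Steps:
$x{\left(V,H \right)} = 7 - V$
$T{\left(v \right)} = - \frac{13593}{4} - \frac{197 v}{8}$ ($T{\left(v \right)} = \frac{\left(v + 138\right) \left(v - \left(197 + v\right)\right)}{8} = \frac{\left(138 + v\right) \left(-197\right)}{8} = \frac{-27186 - 197 v}{8} = - \frac{13593}{4} - \frac{197 v}{8}$)
$W{\left(P \right)} = 10$ ($W{\left(P \right)} = 7 - -3 = 7 + 3 = 10$)
$W{\left(-97 \right)} - T{\left(169 \right)} = 10 - \left(- \frac{13593}{4} - \frac{33293}{8}\right) = 10 - - \frac{60479}{8} = 10 + \frac{60479}{8} = \frac{60559}{8}$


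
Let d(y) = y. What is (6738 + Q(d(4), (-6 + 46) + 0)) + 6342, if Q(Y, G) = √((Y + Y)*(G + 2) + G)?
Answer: 13080 + 2*√94 ≈ 13099.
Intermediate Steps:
Q(Y, G) = √(G + 2*Y*(2 + G)) (Q(Y, G) = √((2*Y)*(2 + G) + G) = √(2*Y*(2 + G) + G) = √(G + 2*Y*(2 + G)))
(6738 + Q(d(4), (-6 + 46) + 0)) + 6342 = (6738 + √(((-6 + 46) + 0) + 4*4 + 2*((-6 + 46) + 0)*4)) + 6342 = (6738 + √((40 + 0) + 16 + 2*(40 + 0)*4)) + 6342 = (6738 + √(40 + 16 + 2*40*4)) + 6342 = (6738 + √(40 + 16 + 320)) + 6342 = (6738 + √376) + 6342 = (6738 + 2*√94) + 6342 = 13080 + 2*√94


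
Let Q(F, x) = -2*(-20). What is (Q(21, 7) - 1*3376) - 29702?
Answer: -33038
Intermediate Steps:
Q(F, x) = 40
(Q(21, 7) - 1*3376) - 29702 = (40 - 1*3376) - 29702 = (40 - 3376) - 29702 = -3336 - 29702 = -33038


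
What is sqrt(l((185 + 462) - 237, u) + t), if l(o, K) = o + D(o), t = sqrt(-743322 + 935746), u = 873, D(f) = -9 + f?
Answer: sqrt(811 + 2*sqrt(48106)) ≈ 35.351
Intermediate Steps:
t = 2*sqrt(48106) (t = sqrt(192424) = 2*sqrt(48106) ≈ 438.66)
l(o, K) = -9 + 2*o (l(o, K) = o + (-9 + o) = -9 + 2*o)
sqrt(l((185 + 462) - 237, u) + t) = sqrt((-9 + 2*((185 + 462) - 237)) + 2*sqrt(48106)) = sqrt((-9 + 2*(647 - 237)) + 2*sqrt(48106)) = sqrt((-9 + 2*410) + 2*sqrt(48106)) = sqrt((-9 + 820) + 2*sqrt(48106)) = sqrt(811 + 2*sqrt(48106))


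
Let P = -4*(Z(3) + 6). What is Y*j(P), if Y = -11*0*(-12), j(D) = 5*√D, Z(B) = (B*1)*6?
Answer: 0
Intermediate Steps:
Z(B) = 6*B (Z(B) = B*6 = 6*B)
P = -96 (P = -4*(6*3 + 6) = -4*(18 + 6) = -4*24 = -96)
Y = 0 (Y = 0*(-12) = 0)
Y*j(P) = 0*(5*√(-96)) = 0*(5*(4*I*√6)) = 0*(20*I*√6) = 0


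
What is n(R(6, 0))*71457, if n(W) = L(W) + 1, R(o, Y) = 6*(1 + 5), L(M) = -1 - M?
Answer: -2572452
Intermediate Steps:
R(o, Y) = 36 (R(o, Y) = 6*6 = 36)
n(W) = -W (n(W) = (-1 - W) + 1 = -W)
n(R(6, 0))*71457 = -1*36*71457 = -36*71457 = -2572452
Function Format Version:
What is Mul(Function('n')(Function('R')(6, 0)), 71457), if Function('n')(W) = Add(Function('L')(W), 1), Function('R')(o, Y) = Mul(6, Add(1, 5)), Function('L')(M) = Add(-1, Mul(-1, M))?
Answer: -2572452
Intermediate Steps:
Function('R')(o, Y) = 36 (Function('R')(o, Y) = Mul(6, 6) = 36)
Function('n')(W) = Mul(-1, W) (Function('n')(W) = Add(Add(-1, Mul(-1, W)), 1) = Mul(-1, W))
Mul(Function('n')(Function('R')(6, 0)), 71457) = Mul(Mul(-1, 36), 71457) = Mul(-36, 71457) = -2572452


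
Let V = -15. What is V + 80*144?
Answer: 11505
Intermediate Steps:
V + 80*144 = -15 + 80*144 = -15 + 11520 = 11505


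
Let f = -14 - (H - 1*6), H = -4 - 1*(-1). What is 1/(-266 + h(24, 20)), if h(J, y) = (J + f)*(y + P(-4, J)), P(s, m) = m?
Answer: 1/570 ≈ 0.0017544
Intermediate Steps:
H = -3 (H = -4 + 1 = -3)
f = -5 (f = -14 - (-3 - 1*6) = -14 - (-3 - 6) = -14 - 1*(-9) = -14 + 9 = -5)
h(J, y) = (-5 + J)*(J + y) (h(J, y) = (J - 5)*(y + J) = (-5 + J)*(J + y))
1/(-266 + h(24, 20)) = 1/(-266 + (24² - 5*24 - 5*20 + 24*20)) = 1/(-266 + (576 - 120 - 100 + 480)) = 1/(-266 + 836) = 1/570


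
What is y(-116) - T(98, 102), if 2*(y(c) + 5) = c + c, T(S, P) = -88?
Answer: -33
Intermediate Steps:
y(c) = -5 + c (y(c) = -5 + (c + c)/2 = -5 + (2*c)/2 = -5 + c)
y(-116) - T(98, 102) = (-5 - 116) - 1*(-88) = -121 + 88 = -33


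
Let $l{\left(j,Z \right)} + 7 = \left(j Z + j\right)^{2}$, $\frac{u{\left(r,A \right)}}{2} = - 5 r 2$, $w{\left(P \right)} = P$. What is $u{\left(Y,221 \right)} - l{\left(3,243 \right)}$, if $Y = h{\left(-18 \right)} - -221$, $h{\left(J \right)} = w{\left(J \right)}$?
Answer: $-539877$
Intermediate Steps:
$h{\left(J \right)} = J$
$Y = 203$ ($Y = -18 - -221 = -18 + 221 = 203$)
$u{\left(r,A \right)} = - 20 r$ ($u{\left(r,A \right)} = 2 - 5 r 2 = 2 \left(- 10 r\right) = - 20 r$)
$l{\left(j,Z \right)} = -7 + \left(j + Z j\right)^{2}$ ($l{\left(j,Z \right)} = -7 + \left(j Z + j\right)^{2} = -7 + \left(Z j + j\right)^{2} = -7 + \left(j + Z j\right)^{2}$)
$u{\left(Y,221 \right)} - l{\left(3,243 \right)} = \left(-20\right) 203 - \left(-7 + 3^{2} \left(1 + 243\right)^{2}\right) = -4060 - \left(-7 + 9 \cdot 244^{2}\right) = -4060 - \left(-7 + 9 \cdot 59536\right) = -4060 - \left(-7 + 535824\right) = -4060 - 535817 = -539877$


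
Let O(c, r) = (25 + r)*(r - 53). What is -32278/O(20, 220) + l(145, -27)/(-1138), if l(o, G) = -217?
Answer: -27853809/46561270 ≈ -0.59822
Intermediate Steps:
O(c, r) = (-53 + r)*(25 + r) (O(c, r) = (25 + r)*(-53 + r) = (-53 + r)*(25 + r))
-32278/O(20, 220) + l(145, -27)/(-1138) = -32278/(-1325 + 220² - 28*220) - 217/(-1138) = -32278/(-1325 + 48400 - 6160) - 217*(-1/1138) = -32278/40915 + 217/1138 = -27853809/46561270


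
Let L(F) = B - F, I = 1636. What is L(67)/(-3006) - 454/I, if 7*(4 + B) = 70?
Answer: -158116/614727 ≈ -0.25721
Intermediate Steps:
B = 6 (B = -4 + (⅐)*70 = -4 + 10 = 6)
L(F) = 6 - F
L(67)/(-3006) - 454/I = (6 - 1*67)/(-3006) - 454/1636 = (6 - 67)*(-1/3006) - 454*1/1636 = -61*(-1/3006) - 227/818 = 61/3006 - 227/818 = -158116/614727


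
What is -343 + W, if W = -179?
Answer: -522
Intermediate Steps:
-343 + W = -343 - 179 = -522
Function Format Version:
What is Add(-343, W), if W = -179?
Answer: -522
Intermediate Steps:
Add(-343, W) = Add(-343, -179) = -522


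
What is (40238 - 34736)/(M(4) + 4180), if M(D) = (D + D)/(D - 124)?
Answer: 11790/8957 ≈ 1.3163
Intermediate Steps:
M(D) = 2*D/(-124 + D) (M(D) = (2*D)/(-124 + D) = 2*D/(-124 + D))
(40238 - 34736)/(M(4) + 4180) = (40238 - 34736)/(2*4/(-124 + 4) + 4180) = 5502/(2*4/(-120) + 4180) = 5502/(2*4*(-1/120) + 4180) = 5502/(-1/15 + 4180) = 5502/(62699/15) = 5502*(15/62699) = 11790/8957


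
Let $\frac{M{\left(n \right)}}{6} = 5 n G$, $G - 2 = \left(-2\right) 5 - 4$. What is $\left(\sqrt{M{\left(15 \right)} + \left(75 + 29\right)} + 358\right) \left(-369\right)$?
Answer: $-132102 - 1476 i \sqrt{331} \approx -1.321 \cdot 10^{5} - 26853.0 i$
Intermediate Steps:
$G = -12$ ($G = 2 - 14 = -12$)
$M{\left(n \right)} = - 360 n$ ($M{\left(n \right)} = 6 \cdot 5 n \left(-12\right) = 6 \left(- 60 n\right) = - 360 n$)
$\left(\sqrt{M{\left(15 \right)} + \left(75 + 29\right)} + 358\right) \left(-369\right) = \left(\sqrt{\left(-360\right) 15 + \left(75 + 29\right)} + 358\right) \left(-369\right) = \left(\sqrt{-5400 + 104} + 358\right) \left(-369\right) = \left(\sqrt{-5296} + 358\right) \left(-369\right) = \left(4 i \sqrt{331} + 358\right) \left(-369\right) = \left(358 + 4 i \sqrt{331}\right) \left(-369\right) = -132102 - 1476 i \sqrt{331}$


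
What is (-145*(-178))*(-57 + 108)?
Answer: 1316310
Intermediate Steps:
(-145*(-178))*(-57 + 108) = 25810*51 = 1316310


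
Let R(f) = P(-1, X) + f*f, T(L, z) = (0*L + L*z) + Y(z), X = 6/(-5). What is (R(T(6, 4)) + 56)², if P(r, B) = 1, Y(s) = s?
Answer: 707281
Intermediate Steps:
X = -6/5 (X = 6*(-⅕) = -6/5 ≈ -1.2000)
T(L, z) = z + L*z (T(L, z) = (0*L + L*z) + z = (0 + L*z) + z = L*z + z = z + L*z)
R(f) = 1 + f² (R(f) = 1 + f*f = 1 + f²)
(R(T(6, 4)) + 56)² = ((1 + (4*(1 + 6))²) + 56)² = ((1 + (4*7)²) + 56)² = ((1 + 28²) + 56)² = ((1 + 784) + 56)² = (785 + 56)² = 841² = 707281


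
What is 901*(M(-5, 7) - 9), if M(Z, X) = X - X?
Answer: -8109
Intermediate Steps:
M(Z, X) = 0
901*(M(-5, 7) - 9) = 901*(0 - 9) = 901*(-9) = -8109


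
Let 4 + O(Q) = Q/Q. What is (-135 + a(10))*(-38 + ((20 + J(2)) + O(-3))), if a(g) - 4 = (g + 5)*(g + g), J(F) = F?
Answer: -3211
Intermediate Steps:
O(Q) = -3 (O(Q) = -4 + Q/Q = -4 + 1 = -3)
a(g) = 4 + 2*g*(5 + g) (a(g) = 4 + (g + 5)*(g + g) = 4 + (5 + g)*(2*g) = 4 + 2*g*(5 + g))
(-135 + a(10))*(-38 + ((20 + J(2)) + O(-3))) = (-135 + (4 + 2*10² + 10*10))*(-38 + ((20 + 2) - 3)) = (-135 + (4 + 2*100 + 100))*(-38 + (22 - 3)) = (-135 + (4 + 200 + 100))*(-38 + 19) = (-135 + 304)*(-19) = 169*(-19) = -3211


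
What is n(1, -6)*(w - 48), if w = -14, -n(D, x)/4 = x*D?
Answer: -1488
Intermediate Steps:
n(D, x) = -4*D*x (n(D, x) = -4*x*D = -4*D*x)
n(1, -6)*(w - 48) = (-4*1*(-6))*(-14 - 48) = 24*(-62) = -1488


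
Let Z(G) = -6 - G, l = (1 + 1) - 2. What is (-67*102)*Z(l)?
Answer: 41004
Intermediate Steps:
l = 0 (l = 2 - 2 = 0)
(-67*102)*Z(l) = (-67*102)*(-6 - 1*0) = -6834*(-6 + 0) = -6834*(-6) = 41004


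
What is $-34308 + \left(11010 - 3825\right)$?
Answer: $-27123$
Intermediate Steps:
$-34308 + \left(11010 - 3825\right) = -34308 + 7185 = -27123$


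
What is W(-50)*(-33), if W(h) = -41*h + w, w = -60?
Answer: -65670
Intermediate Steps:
W(h) = -60 - 41*h (W(h) = -41*h - 60 = -60 - 41*h)
W(-50)*(-33) = (-60 - 41*(-50))*(-33) = (-60 + 2050)*(-33) = 1990*(-33) = -65670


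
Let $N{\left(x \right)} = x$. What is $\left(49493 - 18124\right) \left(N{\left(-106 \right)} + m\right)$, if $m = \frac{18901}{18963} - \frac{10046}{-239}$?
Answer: $- \frac{8952367697845}{4532157} \approx -1.9753 \cdot 10^{6}$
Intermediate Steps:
$m = \frac{195019637}{4532157}$ ($m = 18901 \cdot \frac{1}{18963} - - \frac{10046}{239} = \frac{18901}{18963} + \frac{10046}{239} = \frac{195019637}{4532157} \approx 43.03$)
$\left(49493 - 18124\right) \left(N{\left(-106 \right)} + m\right) = \left(49493 - 18124\right) \left(-106 + \frac{195019637}{4532157}\right) = 31369 \left(- \frac{285389005}{4532157}\right) = - \frac{8952367697845}{4532157}$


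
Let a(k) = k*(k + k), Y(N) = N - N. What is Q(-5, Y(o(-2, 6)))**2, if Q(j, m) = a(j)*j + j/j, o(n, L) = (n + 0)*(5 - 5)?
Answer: 62001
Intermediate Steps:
o(n, L) = 0 (o(n, L) = n*0 = 0)
Y(N) = 0
a(k) = 2*k**2 (a(k) = k*(2*k) = 2*k**2)
Q(j, m) = 1 + 2*j**3 (Q(j, m) = (2*j**2)*j + j/j = 2*j**3 + 1 = 1 + 2*j**3)
Q(-5, Y(o(-2, 6)))**2 = (1 + 2*(-5)**3)**2 = (1 + 2*(-125))**2 = (1 - 250)**2 = (-249)**2 = 62001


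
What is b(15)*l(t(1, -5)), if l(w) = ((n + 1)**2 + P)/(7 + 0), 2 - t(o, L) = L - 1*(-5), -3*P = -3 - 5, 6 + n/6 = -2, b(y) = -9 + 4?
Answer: -33175/21 ≈ -1579.8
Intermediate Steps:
b(y) = -5
n = -48 (n = -36 + 6*(-2) = -36 - 12 = -48)
P = 8/3 (P = -(-3 - 5)/3 = -1/3*(-8) = 8/3 ≈ 2.6667)
t(o, L) = -3 - L (t(o, L) = 2 - (L - 1*(-5)) = 2 - (L + 5) = 2 - (5 + L) = 2 + (-5 - L) = -3 - L)
l(w) = 6635/21 (l(w) = ((-48 + 1)**2 + 8/3)/(7 + 0) = ((-47)**2 + 8/3)/7 = (2209 + 8/3)*(1/7) = (6635/3)*(1/7) = 6635/21)
b(15)*l(t(1, -5)) = -5*6635/21 = -33175/21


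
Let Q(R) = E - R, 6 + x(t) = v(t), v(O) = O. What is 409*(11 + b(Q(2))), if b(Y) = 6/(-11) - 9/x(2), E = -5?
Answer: 228631/44 ≈ 5196.2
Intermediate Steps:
x(t) = -6 + t
Q(R) = -5 - R
b(Y) = 75/44 (b(Y) = 6/(-11) - 9/(-6 + 2) = 6*(-1/11) - 9/(-4) = -6/11 - 9*(-1/4) = -6/11 + 9/4 = 75/44)
409*(11 + b(Q(2))) = 409*(11 + 75/44) = 409*(559/44) = 228631/44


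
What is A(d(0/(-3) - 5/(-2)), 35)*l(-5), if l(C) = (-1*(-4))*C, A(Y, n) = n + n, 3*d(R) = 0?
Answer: -1400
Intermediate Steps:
d(R) = 0 (d(R) = (⅓)*0 = 0)
A(Y, n) = 2*n
l(C) = 4*C
A(d(0/(-3) - 5/(-2)), 35)*l(-5) = (2*35)*(4*(-5)) = 70*(-20) = -1400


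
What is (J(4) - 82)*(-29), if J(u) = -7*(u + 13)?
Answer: 5829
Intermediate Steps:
J(u) = -91 - 7*u (J(u) = -7*(13 + u) = -91 - 7*u)
(J(4) - 82)*(-29) = ((-91 - 7*4) - 82)*(-29) = ((-91 - 28) - 82)*(-29) = (-119 - 82)*(-29) = -201*(-29) = 5829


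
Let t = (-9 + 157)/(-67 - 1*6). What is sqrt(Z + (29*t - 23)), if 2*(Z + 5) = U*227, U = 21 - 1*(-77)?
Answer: sqrt(58811939)/73 ≈ 105.05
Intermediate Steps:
U = 98 (U = 21 + 77 = 98)
t = -148/73 (t = 148/(-67 - 6) = 148/(-73) = 148*(-1/73) = -148/73 ≈ -2.0274)
Z = 11118 (Z = -5 + (98*227)/2 = -5 + (1/2)*22246 = -5 + 11123 = 11118)
sqrt(Z + (29*t - 23)) = sqrt(11118 + (29*(-148/73) - 23)) = sqrt(11118 + (-4292/73 - 23)) = sqrt(11118 - 5971/73) = sqrt(805643/73) = sqrt(58811939)/73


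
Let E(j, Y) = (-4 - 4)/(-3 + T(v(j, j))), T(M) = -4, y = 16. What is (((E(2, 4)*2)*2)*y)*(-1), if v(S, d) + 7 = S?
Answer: -512/7 ≈ -73.143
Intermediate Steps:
v(S, d) = -7 + S
E(j, Y) = 8/7 (E(j, Y) = (-4 - 4)/(-3 - 4) = -8/(-7) = -8*(-⅐) = 8/7)
(((E(2, 4)*2)*2)*y)*(-1) = ((((8/7)*2)*2)*16)*(-1) = (((16/7)*2)*16)*(-1) = ((32/7)*16)*(-1) = (512/7)*(-1) = -512/7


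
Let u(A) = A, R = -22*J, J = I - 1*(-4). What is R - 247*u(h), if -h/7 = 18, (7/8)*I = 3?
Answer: 216710/7 ≈ 30959.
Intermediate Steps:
I = 24/7 (I = (8/7)*3 = 24/7 ≈ 3.4286)
h = -126 (h = -7*18 = -126)
J = 52/7 (J = 24/7 - 1*(-4) = 24/7 + 4 = 52/7 ≈ 7.4286)
R = -1144/7 (R = -22*52/7 = -1144/7 ≈ -163.43)
R - 247*u(h) = -1144/7 - 247*(-126) = -1144/7 + 31122 = 216710/7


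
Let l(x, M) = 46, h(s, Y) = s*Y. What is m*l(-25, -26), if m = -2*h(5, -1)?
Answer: 460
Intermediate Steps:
h(s, Y) = Y*s
m = 10 (m = -(-2)*5 = -2*(-5) = 10)
m*l(-25, -26) = 10*46 = 460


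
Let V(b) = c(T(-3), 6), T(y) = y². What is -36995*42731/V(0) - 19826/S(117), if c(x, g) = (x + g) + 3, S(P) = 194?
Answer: -153341012899/1746 ≈ -8.7824e+7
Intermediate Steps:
c(x, g) = 3 + g + x (c(x, g) = (g + x) + 3 = 3 + g + x)
V(b) = 18 (V(b) = 3 + 6 + (-3)² = 3 + 6 + 9 = 18)
-36995*42731/V(0) - 19826/S(117) = -36995/(18/42731) - 19826/194 = -36995/(18*(1/42731)) - 19826*1/194 = -36995/18/42731 - 9913/97 = -36995*42731/18 - 9913/97 = -1580833345/18 - 9913/97 = -153341012899/1746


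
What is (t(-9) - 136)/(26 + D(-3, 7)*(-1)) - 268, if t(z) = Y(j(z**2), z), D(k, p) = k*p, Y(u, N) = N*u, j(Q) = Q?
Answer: -13461/47 ≈ -286.40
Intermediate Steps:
t(z) = z**3 (t(z) = z*z**2 = z**3)
(t(-9) - 136)/(26 + D(-3, 7)*(-1)) - 268 = ((-9)**3 - 136)/(26 - 3*7*(-1)) - 268 = (-729 - 136)/(26 - 21*(-1)) - 268 = -865/(26 + 21) - 268 = -865/47 - 268 = -13461/47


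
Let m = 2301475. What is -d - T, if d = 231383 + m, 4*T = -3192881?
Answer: -6938551/4 ≈ -1.7346e+6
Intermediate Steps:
T = -3192881/4 (T = (¼)*(-3192881) = -3192881/4 ≈ -7.9822e+5)
d = 2532858 (d = 231383 + 2301475 = 2532858)
-d - T = -1*2532858 - 1*(-3192881/4) = -2532858 + 3192881/4 = -6938551/4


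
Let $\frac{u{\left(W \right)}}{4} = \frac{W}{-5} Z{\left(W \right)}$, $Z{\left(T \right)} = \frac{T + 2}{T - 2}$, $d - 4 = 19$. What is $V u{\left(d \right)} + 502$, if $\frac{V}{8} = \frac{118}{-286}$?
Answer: $\frac{1724626}{3003} \approx 574.3$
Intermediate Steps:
$V = - \frac{472}{143}$ ($V = 8 \frac{118}{-286} = 8 \cdot 118 \left(- \frac{1}{286}\right) = 8 \left(- \frac{59}{143}\right) = - \frac{472}{143} \approx -3.3007$)
$d = 23$ ($d = 4 + 19 = 23$)
$Z{\left(T \right)} = \frac{2 + T}{-2 + T}$
$u{\left(W \right)} = - \frac{4 W \left(2 + W\right)}{5 \left(-2 + W\right)}$ ($u{\left(W \right)} = 4 \frac{W}{-5} \frac{2 + W}{-2 + W} = 4 W \left(- \frac{1}{5}\right) \frac{2 + W}{-2 + W} = 4 - \frac{W}{5} \frac{2 + W}{-2 + W} = 4 \left(- \frac{W \left(2 + W\right)}{5 \left(-2 + W\right)}\right) = - \frac{4 W \left(2 + W\right)}{5 \left(-2 + W\right)}$)
$V u{\left(d \right)} + 502 = - \frac{472 \left(\left(-4\right) 23 \frac{1}{-10 + 5 \cdot 23} \left(2 + 23\right)\right)}{143} + 502 = - \frac{472 \left(\left(-4\right) 23 \frac{1}{-10 + 115} \cdot 25\right)}{143} + 502 = - \frac{472 \left(\left(-4\right) 23 \cdot \frac{1}{105} \cdot 25\right)}{143} + 502 = \left(- \frac{472}{143}\right) \left(- \frac{460}{21}\right) + 502 = \frac{217120}{3003} + 502 = \frac{1724626}{3003}$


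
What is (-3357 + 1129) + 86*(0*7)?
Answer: -2228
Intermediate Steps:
(-3357 + 1129) + 86*(0*7) = -2228 + 86*0 = -2228 + 0 = -2228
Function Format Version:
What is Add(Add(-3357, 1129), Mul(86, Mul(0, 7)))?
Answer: -2228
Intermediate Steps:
Add(Add(-3357, 1129), Mul(86, Mul(0, 7))) = Add(-2228, Mul(86, 0)) = Add(-2228, 0) = -2228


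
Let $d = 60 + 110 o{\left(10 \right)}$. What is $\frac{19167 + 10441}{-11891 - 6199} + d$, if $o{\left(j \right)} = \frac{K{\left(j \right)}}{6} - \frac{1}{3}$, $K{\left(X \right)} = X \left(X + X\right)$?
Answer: $\frac{33361246}{9045} \approx 3688.4$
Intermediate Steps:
$K{\left(X \right)} = 2 X^{2}$ ($K{\left(X \right)} = X 2 X = 2 X^{2}$)
$o{\left(j \right)} = - \frac{1}{3} + \frac{j^{2}}{3}$ ($o{\left(j \right)} = \frac{2 j^{2}}{6} - \frac{1}{3} = 2 j^{2} \cdot \frac{1}{6} - \frac{1}{3} = \frac{j^{2}}{3} - \frac{1}{3} = - \frac{1}{3} + \frac{j^{2}}{3}$)
$d = 3690$ ($d = 60 + 110 \left(- \frac{1}{3} + \frac{10^{2}}{3}\right) = 60 + 110 \left(- \frac{1}{3} + \frac{1}{3} \cdot 100\right) = 60 + 110 \left(- \frac{1}{3} + \frac{100}{3}\right) = 60 + 110 \cdot 33 = 60 + 3630 = 3690$)
$\frac{19167 + 10441}{-11891 - 6199} + d = \frac{19167 + 10441}{-11891 - 6199} + 3690 = \frac{29608}{-18090} + 3690 = 29608 \left(- \frac{1}{18090}\right) + 3690 = - \frac{14804}{9045} + 3690 = \frac{33361246}{9045}$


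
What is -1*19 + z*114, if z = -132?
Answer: -15067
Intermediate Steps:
-1*19 + z*114 = -1*19 - 132*114 = -19 - 15048 = -15067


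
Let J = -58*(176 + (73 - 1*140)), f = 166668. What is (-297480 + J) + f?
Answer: -137134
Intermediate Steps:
J = -6322 (J = -58*(176 + (73 - 140)) = -58*(176 - 67) = -58*109 = -6322)
(-297480 + J) + f = (-297480 - 6322) + 166668 = -303802 + 166668 = -137134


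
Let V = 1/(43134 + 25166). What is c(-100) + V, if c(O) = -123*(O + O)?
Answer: 1680180001/68300 ≈ 24600.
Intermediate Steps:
V = 1/68300 ≈ 1.4641e-5
c(O) = -246*O
c(-100) + V = -246*(-100) + 1/68300 = 24600 + 1/68300 = 1680180001/68300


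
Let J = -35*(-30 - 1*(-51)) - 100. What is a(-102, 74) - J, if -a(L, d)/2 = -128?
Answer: 1091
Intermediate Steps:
a(L, d) = 256 (a(L, d) = -2*(-128) = 256)
J = -835 (J = -35*(-30 + 51) - 100 = -35*21 - 100 = -735 - 100 = -835)
a(-102, 74) - J = 256 - 1*(-835) = 256 + 835 = 1091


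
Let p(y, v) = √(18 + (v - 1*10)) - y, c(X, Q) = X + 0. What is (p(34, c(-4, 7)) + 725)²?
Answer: 480249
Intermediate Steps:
c(X, Q) = X
p(y, v) = √(8 + v) - y (p(y, v) = √(18 + (v - 10)) - y = √(18 + (-10 + v)) - y = √(8 + v) - y)
(p(34, c(-4, 7)) + 725)² = ((√(8 - 4) - 1*34) + 725)² = ((√4 - 34) + 725)² = ((2 - 34) + 725)² = (-32 + 725)² = 693² = 480249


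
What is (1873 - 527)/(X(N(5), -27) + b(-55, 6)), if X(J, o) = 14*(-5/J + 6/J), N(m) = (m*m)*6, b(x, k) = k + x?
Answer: -50475/1834 ≈ -27.522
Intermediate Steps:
N(m) = 6*m² (N(m) = m²*6 = 6*m²)
X(J, o) = 14/J
(1873 - 527)/(X(N(5), -27) + b(-55, 6)) = (1873 - 527)/(14/((6*5²)) + (6 - 55)) = 1346/(14/((6*25)) - 49) = 1346/(14/150 - 49) = 1346/(14*(1/150) - 49) = 1346/(7/75 - 49) = 1346/(-3668/75) = 1346*(-75/3668) = -50475/1834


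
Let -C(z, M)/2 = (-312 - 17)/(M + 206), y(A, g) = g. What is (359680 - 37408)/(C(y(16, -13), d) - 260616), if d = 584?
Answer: -127297440/102942991 ≈ -1.2366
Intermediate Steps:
C(z, M) = 658/(206 + M) (C(z, M) = -2*(-312 - 17)/(M + 206) = -(-658)/(206 + M) = 658/(206 + M))
(359680 - 37408)/(C(y(16, -13), d) - 260616) = (359680 - 37408)/(658/(206 + 584) - 260616) = 322272/(658/790 - 260616) = 322272/(658*(1/790) - 260616) = 322272/(329/395 - 260616) = 322272/(-102942991/395) = 322272*(-395/102942991) = -127297440/102942991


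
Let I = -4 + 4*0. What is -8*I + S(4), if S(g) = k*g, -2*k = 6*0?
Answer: 32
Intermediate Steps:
k = 0 (k = -3*0 = -½*0 = 0)
S(g) = 0 (S(g) = 0*g = 0)
I = -4 (I = -4 + 0 = -4)
-8*I + S(4) = -8*(-4) + 0 = 32 + 0 = 32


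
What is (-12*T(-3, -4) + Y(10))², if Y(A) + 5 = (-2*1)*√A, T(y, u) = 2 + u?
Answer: 401 - 76*√10 ≈ 160.67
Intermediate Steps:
Y(A) = -5 - 2*√A (Y(A) = -5 + (-2*1)*√A = -5 - 2*√A)
(-12*T(-3, -4) + Y(10))² = (-12*(2 - 4) + (-5 - 2*√10))² = (-12*(-2) + (-5 - 2*√10))² = (24 + (-5 - 2*√10))² = (19 - 2*√10)²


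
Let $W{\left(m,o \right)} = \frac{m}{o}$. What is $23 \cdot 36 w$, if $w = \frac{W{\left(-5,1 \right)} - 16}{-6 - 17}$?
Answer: $756$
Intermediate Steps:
$w = \frac{21}{23}$ ($w = \frac{- \frac{5}{1} - 16}{-6 - 17} = \frac{\left(-5\right) 1 - 16}{-23} = \left(-5 - 16\right) \left(- \frac{1}{23}\right) = \left(-21\right) \left(- \frac{1}{23}\right) = \frac{21}{23} \approx 0.91304$)
$23 \cdot 36 w = 23 \cdot 36 \cdot \frac{21}{23} = 828 \cdot \frac{21}{23} = 756$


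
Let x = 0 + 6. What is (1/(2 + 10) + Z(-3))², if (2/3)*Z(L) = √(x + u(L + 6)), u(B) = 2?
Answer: 2593/144 + √2/2 ≈ 18.714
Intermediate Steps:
x = 6
Z(L) = 3*√2 (Z(L) = 3*√(6 + 2)/2 = 3*√8/2 = 3*(2*√2)/2 = 3*√2)
(1/(2 + 10) + Z(-3))² = (1/(2 + 10) + 3*√2)² = (1/12 + 3*√2)²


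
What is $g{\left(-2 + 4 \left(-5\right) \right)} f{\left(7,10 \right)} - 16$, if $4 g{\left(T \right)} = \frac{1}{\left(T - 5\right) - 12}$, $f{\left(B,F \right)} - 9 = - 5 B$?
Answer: $- \frac{95}{6} \approx -15.833$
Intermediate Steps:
$f{\left(B,F \right)} = 9 - 5 B$
$g{\left(T \right)} = \frac{1}{4 \left(-17 + T\right)}$ ($g{\left(T \right)} = \frac{1}{4 \left(\left(T - 5\right) - 12\right)} = \frac{1}{4 \left(\left(-5 + T\right) - 12\right)} = \frac{1}{4 \left(-17 + T\right)}$)
$g{\left(-2 + 4 \left(-5\right) \right)} f{\left(7,10 \right)} - 16 = \frac{1}{4 \left(-17 + \left(-2 + 4 \left(-5\right)\right)\right)} \left(9 - 35\right) - 16 = \frac{1}{4 \left(-17 - 22\right)} \left(9 - 35\right) - 16 = \frac{1}{4 \left(-17 - 22\right)} \left(-26\right) - 16 = \frac{1}{4 \left(-39\right)} \left(-26\right) - 16 = \frac{1}{4} \left(- \frac{1}{39}\right) \left(-26\right) - 16 = \left(- \frac{1}{156}\right) \left(-26\right) - 16 = \frac{1}{6} - 16 = - \frac{95}{6}$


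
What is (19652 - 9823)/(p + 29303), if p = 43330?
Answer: 9829/72633 ≈ 0.13532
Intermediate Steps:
(19652 - 9823)/(p + 29303) = (19652 - 9823)/(43330 + 29303) = 9829/72633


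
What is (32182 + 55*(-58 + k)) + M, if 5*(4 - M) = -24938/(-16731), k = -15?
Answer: 2356620067/83655 ≈ 28171.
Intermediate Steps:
M = 309682/83655 (M = 4 - (-24938)/(5*(-16731)) = 4 - (-24938)*(-1)/(5*16731) = 4 - ⅕*24938/16731 = 4 - 24938/83655 = 309682/83655 ≈ 3.7019)
(32182 + 55*(-58 + k)) + M = (32182 + 55*(-58 - 15)) + 309682/83655 = (32182 + 55*(-73)) + 309682/83655 = (32182 - 4015) + 309682/83655 = 28167 + 309682/83655 = 2356620067/83655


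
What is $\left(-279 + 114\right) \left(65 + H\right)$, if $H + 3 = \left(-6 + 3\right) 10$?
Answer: $-5280$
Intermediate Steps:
$H = -33$ ($H = -3 + \left(-6 + 3\right) 10 = -3 - 30 = -33$)
$\left(-279 + 114\right) \left(65 + H\right) = \left(-279 + 114\right) \left(65 - 33\right) = \left(-165\right) 32 = -5280$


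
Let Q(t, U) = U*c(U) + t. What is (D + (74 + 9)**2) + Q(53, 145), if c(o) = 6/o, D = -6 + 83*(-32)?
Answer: 4286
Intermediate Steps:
D = -2662 (D = -6 - 2656 = -2662)
Q(t, U) = 6 + t (Q(t, U) = U*(6/U) + t = 6 + t)
(D + (74 + 9)**2) + Q(53, 145) = (-2662 + (74 + 9)**2) + (6 + 53) = (-2662 + 83**2) + 59 = (-2662 + 6889) + 59 = 4227 + 59 = 4286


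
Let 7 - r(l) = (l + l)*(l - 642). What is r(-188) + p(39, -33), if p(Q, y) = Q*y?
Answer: -313360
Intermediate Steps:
r(l) = 7 - 2*l*(-642 + l) (r(l) = 7 - (l + l)*(l - 642) = 7 - 2*l*(-642 + l))
r(-188) + p(39, -33) = (7 - 2*(-188)² + 1284*(-188)) + 39*(-33) = (7 - 2*35344 - 241392) - 1287 = (7 - 70688 - 241392) - 1287 = -312073 - 1287 = -313360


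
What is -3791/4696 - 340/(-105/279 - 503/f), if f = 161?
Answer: 11853894623/123068072 ≈ 96.320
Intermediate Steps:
-3791/4696 - 340/(-105/279 - 503/f) = -3791/4696 - 340/(-105/279 - 503/161) = -3791*1/4696 - 340/(-105*1/279 - 503*1/161) = -3791/4696 - 340/(-35/93 - 503/161) = -3791/4696 - 340/(-52414/14973) = -3791/4696 - 340*(-14973/52414) = -3791/4696 + 2545410/26207 = 11853894623/123068072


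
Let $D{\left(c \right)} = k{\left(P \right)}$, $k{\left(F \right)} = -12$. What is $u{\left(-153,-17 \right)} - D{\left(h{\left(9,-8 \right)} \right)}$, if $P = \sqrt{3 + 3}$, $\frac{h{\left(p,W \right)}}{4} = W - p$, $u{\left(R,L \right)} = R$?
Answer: $-141$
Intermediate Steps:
$h{\left(p,W \right)} = - 4 p + 4 W$ ($h{\left(p,W \right)} = 4 \left(W - p\right) = - 4 p + 4 W$)
$P = \sqrt{6} \approx 2.4495$
$D{\left(c \right)} = -12$
$u{\left(-153,-17 \right)} - D{\left(h{\left(9,-8 \right)} \right)} = -153 - -12 = -153 + 12 = -141$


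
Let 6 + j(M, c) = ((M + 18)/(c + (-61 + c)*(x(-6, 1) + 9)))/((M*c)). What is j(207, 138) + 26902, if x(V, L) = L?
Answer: 77514056857/2881992 ≈ 26896.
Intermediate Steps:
j(M, c) = -6 + (18 + M)/(M*c*(-610 + 11*c)) (j(M, c) = -6 + ((M + 18)/(c + (-61 + c)*(1 + 9)))/((M*c)) = -6 + ((18 + M)/(c + (-61 + c)*10))*(1/(M*c)) = -6 + ((18 + M)/(c + (-610 + 10*c)))*(1/(M*c)) = -6 + ((18 + M)/(-610 + 11*c))*(1/(M*c)) = -6 + (18 + M)/(M*c*(-610 + 11*c)))
j(207, 138) + 26902 = (18 + 207 - 66*207*138**2 + 3660*207*138)/(207*138*(-610 + 11*138)) + 26902 = (1/207)*(1/138)*(18 + 207 - 66*207*19044 + 104551560)/(-610 + 1518) + 26902 = (1/207)*(1/138)*(18 + 207 - 260179128 + 104551560)/908 + 26902 = (1/207)*(1/138)*(1/908)*(-155627343) + 26902 = -17291927/2881992 + 26902 = 77514056857/2881992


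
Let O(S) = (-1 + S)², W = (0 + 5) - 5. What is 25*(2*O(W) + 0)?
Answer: 50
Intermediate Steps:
W = 0 (W = 5 - 5 = 0)
25*(2*O(W) + 0) = 25*(2*(-1 + 0)² + 0) = 25*(2*(-1)² + 0) = 25*(2*1 + 0) = 25*(2 + 0) = 25*2 = 50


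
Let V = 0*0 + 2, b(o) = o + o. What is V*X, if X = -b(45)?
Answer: -180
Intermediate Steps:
b(o) = 2*o
V = 2 (V = 0 + 2 = 2)
X = -90 (X = -2*45 = -1*90 = -90)
V*X = 2*(-90) = -180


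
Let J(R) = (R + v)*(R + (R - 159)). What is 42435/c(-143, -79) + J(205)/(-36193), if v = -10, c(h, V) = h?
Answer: -1542849090/5175599 ≈ -298.10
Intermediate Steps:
J(R) = (-159 + 2*R)*(-10 + R) (J(R) = (R - 10)*(R + (R - 159)) = (-10 + R)*(R + (-159 + R)) = (-10 + R)*(-159 + 2*R) = (-159 + 2*R)*(-10 + R))
42435/c(-143, -79) + J(205)/(-36193) = 42435/(-143) + (1590 - 179*205 + 2*205²)/(-36193) = 42435*(-1/143) + (1590 - 36695 + 2*42025)*(-1/36193) = -42435/143 + (1590 - 36695 + 84050)*(-1/36193) = -42435/143 + 48945*(-1/36193) = -42435/143 - 48945/36193 = -1542849090/5175599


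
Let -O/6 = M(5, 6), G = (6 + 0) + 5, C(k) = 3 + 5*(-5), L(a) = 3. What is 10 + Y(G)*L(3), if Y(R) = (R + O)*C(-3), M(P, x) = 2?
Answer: 76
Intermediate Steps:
C(k) = -22 (C(k) = 3 - 25 = -22)
G = 11 (G = 6 + 5 = 11)
O = -12 (O = -6*2 = -12)
Y(R) = 264 - 22*R (Y(R) = (R - 12)*(-22) = (-12 + R)*(-22) = 264 - 22*R)
10 + Y(G)*L(3) = 10 + (264 - 22*11)*3 = 10 + (264 - 242)*3 = 10 + 22*3 = 10 + 66 = 76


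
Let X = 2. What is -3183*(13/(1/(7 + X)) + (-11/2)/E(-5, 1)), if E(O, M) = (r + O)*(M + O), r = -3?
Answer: -23799291/64 ≈ -3.7186e+5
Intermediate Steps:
E(O, M) = (-3 + O)*(M + O)
-3183*(13/(1/(7 + X)) + (-11/2)/E(-5, 1)) = -3183*(13/(1/(7 + 2)) + (-11/2)/((-5)**2 - 3*1 - 3*(-5) + 1*(-5))) = -3183*(13/(1/9) + (-11*1/2)/(25 - 3 + 15 - 5)) = -3183*(13/(1/9) - 11/2/32) = -3183*(13*9 - 11/2*1/32) = -3183*(117 - 11/64) = -3183*7477/64 = -23799291/64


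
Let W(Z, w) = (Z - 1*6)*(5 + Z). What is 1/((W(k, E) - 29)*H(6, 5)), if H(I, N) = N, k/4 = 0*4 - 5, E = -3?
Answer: 1/1805 ≈ 0.00055402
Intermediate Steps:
k = -20 (k = 4*(0*4 - 5) = 4*(0 - 5) = 4*(-5) = -20)
W(Z, w) = (-6 + Z)*(5 + Z) (W(Z, w) = (Z - 6)*(5 + Z) = (-6 + Z)*(5 + Z))
1/((W(k, E) - 29)*H(6, 5)) = 1/(((-30 + (-20)² - 1*(-20)) - 29)*5) = 1/(((-30 + 400 + 20) - 29)*5) = 1/((390 - 29)*5) = 1/(361*5) = 1/1805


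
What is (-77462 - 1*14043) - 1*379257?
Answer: -470762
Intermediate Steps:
(-77462 - 1*14043) - 1*379257 = (-77462 - 14043) - 379257 = -91505 - 379257 = -470762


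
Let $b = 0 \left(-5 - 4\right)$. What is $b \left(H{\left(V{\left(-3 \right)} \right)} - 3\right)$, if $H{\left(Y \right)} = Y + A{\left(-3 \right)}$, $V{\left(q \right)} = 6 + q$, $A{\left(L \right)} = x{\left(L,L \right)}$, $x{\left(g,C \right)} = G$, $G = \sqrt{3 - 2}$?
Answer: $0$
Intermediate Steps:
$G = 1$ ($G = \sqrt{1} = 1$)
$x{\left(g,C \right)} = 1$
$A{\left(L \right)} = 1$
$H{\left(Y \right)} = 1 + Y$ ($H{\left(Y \right)} = Y + 1 = 1 + Y$)
$b = 0$ ($b = 0 \left(-9\right) = 0$)
$b \left(H{\left(V{\left(-3 \right)} \right)} - 3\right) = 0 \left(\left(1 + \left(6 - 3\right)\right) - 3\right) = 0 \left(\left(1 + 3\right) - 3\right) = 0 \left(4 - 3\right) = 0 \cdot 1 = 0$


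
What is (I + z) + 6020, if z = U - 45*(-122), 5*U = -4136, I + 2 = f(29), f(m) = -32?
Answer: 53244/5 ≈ 10649.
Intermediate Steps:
I = -34 (I = -2 - 32 = -34)
U = -4136/5 (U = (⅕)*(-4136) = -4136/5 ≈ -827.20)
z = 23314/5 (z = -4136/5 - 45*(-122) = -4136/5 + 5490 = 23314/5 ≈ 4662.8)
(I + z) + 6020 = (-34 + 23314/5) + 6020 = 23144/5 + 6020 = 53244/5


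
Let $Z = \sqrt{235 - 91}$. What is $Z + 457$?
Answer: $469$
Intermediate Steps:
$Z = 12$ ($Z = \sqrt{144} = 12$)
$Z + 457 = 12 + 457 = 469$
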